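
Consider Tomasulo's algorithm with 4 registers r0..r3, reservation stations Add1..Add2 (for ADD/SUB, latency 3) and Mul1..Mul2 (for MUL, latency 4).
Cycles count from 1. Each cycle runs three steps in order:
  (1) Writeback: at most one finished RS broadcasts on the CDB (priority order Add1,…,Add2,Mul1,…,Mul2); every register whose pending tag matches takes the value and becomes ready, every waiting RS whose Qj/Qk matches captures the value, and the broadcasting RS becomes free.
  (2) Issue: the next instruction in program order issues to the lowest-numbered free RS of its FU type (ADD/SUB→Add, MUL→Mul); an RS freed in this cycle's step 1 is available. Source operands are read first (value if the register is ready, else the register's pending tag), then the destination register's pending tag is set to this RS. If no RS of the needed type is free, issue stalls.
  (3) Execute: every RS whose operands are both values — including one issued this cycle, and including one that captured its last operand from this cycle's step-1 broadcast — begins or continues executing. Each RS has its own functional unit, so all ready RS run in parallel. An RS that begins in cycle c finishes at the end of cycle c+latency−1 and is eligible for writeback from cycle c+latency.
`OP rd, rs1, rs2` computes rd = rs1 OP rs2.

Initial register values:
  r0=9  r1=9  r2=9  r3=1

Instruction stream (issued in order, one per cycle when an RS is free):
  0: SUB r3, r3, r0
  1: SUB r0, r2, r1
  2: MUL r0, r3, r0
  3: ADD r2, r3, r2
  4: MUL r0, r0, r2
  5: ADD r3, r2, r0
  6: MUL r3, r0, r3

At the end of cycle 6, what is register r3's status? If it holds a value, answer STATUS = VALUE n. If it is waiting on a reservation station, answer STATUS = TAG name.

  c1: issue SUB r3<-Add1  regs: r0:9,r1:9,r2:9,r3:Add1
  c2: issue SUB r0<-Add2  regs: r0:Add2,r1:9,r2:9,r3:Add1
  c3: issue MUL r0<-Mul1  regs: r0:Mul1,r1:9,r2:9,r3:Add1
  c4: CDB Add1=-8; issue ADD r2<-Add1  regs: r0:Mul1,r1:9,r2:Add1,r3:-8
  c5: CDB Add2=0; issue MUL r0<-Mul2  regs: r0:Mul2,r1:9,r2:Add1,r3:-8
  c6: issue ADD r3<-Add2  regs: r0:Mul2,r1:9,r2:Add1,r3:Add2

STATUS = TAG Add2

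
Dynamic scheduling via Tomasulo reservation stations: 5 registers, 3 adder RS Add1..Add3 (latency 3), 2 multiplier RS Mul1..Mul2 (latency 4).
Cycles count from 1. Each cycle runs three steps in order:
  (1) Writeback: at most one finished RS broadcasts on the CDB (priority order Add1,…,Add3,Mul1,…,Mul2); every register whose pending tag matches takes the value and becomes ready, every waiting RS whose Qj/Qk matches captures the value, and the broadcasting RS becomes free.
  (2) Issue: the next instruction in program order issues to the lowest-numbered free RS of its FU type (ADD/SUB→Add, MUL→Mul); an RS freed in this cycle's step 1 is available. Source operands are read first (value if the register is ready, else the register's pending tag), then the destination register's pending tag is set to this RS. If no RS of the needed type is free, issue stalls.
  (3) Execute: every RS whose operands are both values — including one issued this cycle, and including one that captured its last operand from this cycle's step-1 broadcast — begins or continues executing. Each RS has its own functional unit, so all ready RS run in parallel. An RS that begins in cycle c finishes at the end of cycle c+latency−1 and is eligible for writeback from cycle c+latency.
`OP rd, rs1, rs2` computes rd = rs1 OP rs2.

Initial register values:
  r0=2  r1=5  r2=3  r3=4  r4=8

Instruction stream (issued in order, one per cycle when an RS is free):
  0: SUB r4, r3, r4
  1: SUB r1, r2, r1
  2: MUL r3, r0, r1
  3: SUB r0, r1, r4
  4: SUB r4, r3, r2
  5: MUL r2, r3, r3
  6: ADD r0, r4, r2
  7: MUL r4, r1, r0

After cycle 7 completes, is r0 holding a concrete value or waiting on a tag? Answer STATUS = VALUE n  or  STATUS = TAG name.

c1: issue SUB r4<-Add1 | r0:2,r1:5,r2:3,r3:4,r4:Add1
c2: issue SUB r1<-Add2 | r0:2,r1:Add2,r2:3,r3:4,r4:Add1
c3: issue MUL r3<-Mul1 | r0:2,r1:Add2,r2:3,r3:Mul1,r4:Add1
c4: CDB Add1=-4; issue SUB r0<-Add1 | r0:Add1,r1:Add2,r2:3,r3:Mul1,r4:-4
c5: CDB Add2=-2; issue SUB r4<-Add2 | r0:Add1,r1:-2,r2:3,r3:Mul1,r4:Add2
c6: issue MUL r2<-Mul2 | r0:Add1,r1:-2,r2:Mul2,r3:Mul1,r4:Add2
c7: issue ADD r0<-Add3 | r0:Add3,r1:-2,r2:Mul2,r3:Mul1,r4:Add2

STATUS = TAG Add3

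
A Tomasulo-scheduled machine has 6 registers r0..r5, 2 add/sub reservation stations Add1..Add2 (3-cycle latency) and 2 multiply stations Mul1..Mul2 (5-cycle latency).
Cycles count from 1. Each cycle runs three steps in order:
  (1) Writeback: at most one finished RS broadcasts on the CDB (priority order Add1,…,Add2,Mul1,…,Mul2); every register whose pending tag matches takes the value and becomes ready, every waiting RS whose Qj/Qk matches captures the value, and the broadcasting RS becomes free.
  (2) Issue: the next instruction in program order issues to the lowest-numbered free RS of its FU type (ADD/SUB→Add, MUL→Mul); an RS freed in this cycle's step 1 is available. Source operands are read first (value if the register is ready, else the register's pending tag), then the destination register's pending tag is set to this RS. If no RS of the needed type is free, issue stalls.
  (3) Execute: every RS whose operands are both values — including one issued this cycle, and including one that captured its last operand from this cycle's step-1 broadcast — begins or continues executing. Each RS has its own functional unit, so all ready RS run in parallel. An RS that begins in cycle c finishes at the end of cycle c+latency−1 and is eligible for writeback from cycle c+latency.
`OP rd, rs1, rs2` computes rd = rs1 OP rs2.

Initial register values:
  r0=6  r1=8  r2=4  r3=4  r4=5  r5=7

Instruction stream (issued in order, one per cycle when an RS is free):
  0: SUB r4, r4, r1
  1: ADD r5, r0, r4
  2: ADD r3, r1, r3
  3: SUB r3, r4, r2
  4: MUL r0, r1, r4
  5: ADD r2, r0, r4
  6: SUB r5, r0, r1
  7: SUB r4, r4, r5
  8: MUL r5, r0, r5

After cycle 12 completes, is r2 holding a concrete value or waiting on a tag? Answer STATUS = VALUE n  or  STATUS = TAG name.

  c1: issue SUB r4<-Add1  regs: r0:6,r1:8,r2:4,r3:4,r4:Add1,r5:7
  c2: issue ADD r5<-Add2  regs: r0:6,r1:8,r2:4,r3:4,r4:Add1,r5:Add2
  c3: stall  regs: r0:6,r1:8,r2:4,r3:4,r4:Add1,r5:Add2
  c4: CDB Add1=-3; issue ADD r3<-Add1  regs: r0:6,r1:8,r2:4,r3:Add1,r4:-3,r5:Add2
  c5: stall  regs: r0:6,r1:8,r2:4,r3:Add1,r4:-3,r5:Add2
  c6: stall  regs: r0:6,r1:8,r2:4,r3:Add1,r4:-3,r5:Add2
  c7: CDB Add1=12; issue SUB r3<-Add1  regs: r0:6,r1:8,r2:4,r3:Add1,r4:-3,r5:Add2
  c8: CDB Add2=3; issue MUL r0<-Mul1  regs: r0:Mul1,r1:8,r2:4,r3:Add1,r4:-3,r5:3
  c9: issue ADD r2<-Add2  regs: r0:Mul1,r1:8,r2:Add2,r3:Add1,r4:-3,r5:3
  c10: CDB Add1=-7; issue SUB r5<-Add1  regs: r0:Mul1,r1:8,r2:Add2,r3:-7,r4:-3,r5:Add1
  c11: stall  regs: r0:Mul1,r1:8,r2:Add2,r3:-7,r4:-3,r5:Add1
  c12: stall  regs: r0:Mul1,r1:8,r2:Add2,r3:-7,r4:-3,r5:Add1

STATUS = TAG Add2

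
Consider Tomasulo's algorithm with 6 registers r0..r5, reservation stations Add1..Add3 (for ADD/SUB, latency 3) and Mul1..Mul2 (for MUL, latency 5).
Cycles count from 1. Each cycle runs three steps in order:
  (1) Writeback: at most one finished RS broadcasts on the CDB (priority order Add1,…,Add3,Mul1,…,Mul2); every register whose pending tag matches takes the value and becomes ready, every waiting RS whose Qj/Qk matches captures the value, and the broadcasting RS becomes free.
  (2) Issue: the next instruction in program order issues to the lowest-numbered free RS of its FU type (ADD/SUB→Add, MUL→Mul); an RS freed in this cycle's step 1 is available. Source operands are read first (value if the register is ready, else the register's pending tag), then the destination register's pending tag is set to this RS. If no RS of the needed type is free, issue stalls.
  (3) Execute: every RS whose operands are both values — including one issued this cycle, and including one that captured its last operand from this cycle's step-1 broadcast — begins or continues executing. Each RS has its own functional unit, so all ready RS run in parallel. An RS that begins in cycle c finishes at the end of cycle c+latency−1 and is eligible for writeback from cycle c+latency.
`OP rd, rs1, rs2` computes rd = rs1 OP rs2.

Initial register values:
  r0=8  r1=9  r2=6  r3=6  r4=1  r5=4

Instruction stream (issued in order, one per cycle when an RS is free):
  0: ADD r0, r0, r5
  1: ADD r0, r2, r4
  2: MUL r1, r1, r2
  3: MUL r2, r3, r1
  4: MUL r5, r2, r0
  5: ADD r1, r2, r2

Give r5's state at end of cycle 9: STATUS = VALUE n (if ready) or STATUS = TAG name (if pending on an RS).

c1: issue ADD r0<-Add1 | r0:Add1,r1:9,r2:6,r3:6,r4:1,r5:4
c2: issue ADD r0<-Add2 | r0:Add2,r1:9,r2:6,r3:6,r4:1,r5:4
c3: issue MUL r1<-Mul1 | r0:Add2,r1:Mul1,r2:6,r3:6,r4:1,r5:4
c4: CDB Add1=12; issue MUL r2<-Mul2 | r0:Add2,r1:Mul1,r2:Mul2,r3:6,r4:1,r5:4
c5: CDB Add2=7; stall | r0:7,r1:Mul1,r2:Mul2,r3:6,r4:1,r5:4
c6: stall | r0:7,r1:Mul1,r2:Mul2,r3:6,r4:1,r5:4
c7: stall | r0:7,r1:Mul1,r2:Mul2,r3:6,r4:1,r5:4
c8: CDB Mul1=54; issue MUL r5<-Mul1 | r0:7,r1:54,r2:Mul2,r3:6,r4:1,r5:Mul1
c9: issue ADD r1<-Add1 | r0:7,r1:Add1,r2:Mul2,r3:6,r4:1,r5:Mul1

STATUS = TAG Mul1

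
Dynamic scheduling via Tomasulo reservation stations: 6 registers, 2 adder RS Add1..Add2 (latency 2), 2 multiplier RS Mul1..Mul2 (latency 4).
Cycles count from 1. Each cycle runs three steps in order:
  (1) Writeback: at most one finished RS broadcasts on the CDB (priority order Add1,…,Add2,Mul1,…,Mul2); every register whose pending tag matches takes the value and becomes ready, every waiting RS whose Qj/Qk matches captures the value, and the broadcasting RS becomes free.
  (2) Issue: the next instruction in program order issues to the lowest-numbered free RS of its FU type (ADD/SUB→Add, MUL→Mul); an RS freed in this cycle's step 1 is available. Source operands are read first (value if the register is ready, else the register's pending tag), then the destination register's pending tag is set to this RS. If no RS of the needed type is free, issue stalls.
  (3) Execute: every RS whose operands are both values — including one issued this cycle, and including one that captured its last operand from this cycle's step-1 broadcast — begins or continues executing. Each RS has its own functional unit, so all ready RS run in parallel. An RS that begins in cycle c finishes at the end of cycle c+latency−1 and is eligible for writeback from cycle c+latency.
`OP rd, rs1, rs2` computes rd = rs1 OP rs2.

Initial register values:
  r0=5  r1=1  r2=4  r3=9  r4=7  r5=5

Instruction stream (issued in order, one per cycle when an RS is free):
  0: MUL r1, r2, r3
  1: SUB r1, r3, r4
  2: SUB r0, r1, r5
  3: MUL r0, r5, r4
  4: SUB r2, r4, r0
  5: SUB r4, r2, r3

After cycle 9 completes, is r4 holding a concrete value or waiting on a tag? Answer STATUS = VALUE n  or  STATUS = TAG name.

c1: issue MUL r1<-Mul1 | r0:5,r1:Mul1,r2:4,r3:9,r4:7,r5:5
c2: issue SUB r1<-Add1 | r0:5,r1:Add1,r2:4,r3:9,r4:7,r5:5
c3: issue SUB r0<-Add2 | r0:Add2,r1:Add1,r2:4,r3:9,r4:7,r5:5
c4: CDB Add1=2; issue MUL r0<-Mul2 | r0:Mul2,r1:2,r2:4,r3:9,r4:7,r5:5
c5: CDB Mul1=36; issue SUB r2<-Add1 | r0:Mul2,r1:2,r2:Add1,r3:9,r4:7,r5:5
c6: CDB Add2=-3; issue SUB r4<-Add2 | r0:Mul2,r1:2,r2:Add1,r3:9,r4:Add2,r5:5
c7: - | r0:Mul2,r1:2,r2:Add1,r3:9,r4:Add2,r5:5
c8: CDB Mul2=35 | r0:35,r1:2,r2:Add1,r3:9,r4:Add2,r5:5
c9: - | r0:35,r1:2,r2:Add1,r3:9,r4:Add2,r5:5

STATUS = TAG Add2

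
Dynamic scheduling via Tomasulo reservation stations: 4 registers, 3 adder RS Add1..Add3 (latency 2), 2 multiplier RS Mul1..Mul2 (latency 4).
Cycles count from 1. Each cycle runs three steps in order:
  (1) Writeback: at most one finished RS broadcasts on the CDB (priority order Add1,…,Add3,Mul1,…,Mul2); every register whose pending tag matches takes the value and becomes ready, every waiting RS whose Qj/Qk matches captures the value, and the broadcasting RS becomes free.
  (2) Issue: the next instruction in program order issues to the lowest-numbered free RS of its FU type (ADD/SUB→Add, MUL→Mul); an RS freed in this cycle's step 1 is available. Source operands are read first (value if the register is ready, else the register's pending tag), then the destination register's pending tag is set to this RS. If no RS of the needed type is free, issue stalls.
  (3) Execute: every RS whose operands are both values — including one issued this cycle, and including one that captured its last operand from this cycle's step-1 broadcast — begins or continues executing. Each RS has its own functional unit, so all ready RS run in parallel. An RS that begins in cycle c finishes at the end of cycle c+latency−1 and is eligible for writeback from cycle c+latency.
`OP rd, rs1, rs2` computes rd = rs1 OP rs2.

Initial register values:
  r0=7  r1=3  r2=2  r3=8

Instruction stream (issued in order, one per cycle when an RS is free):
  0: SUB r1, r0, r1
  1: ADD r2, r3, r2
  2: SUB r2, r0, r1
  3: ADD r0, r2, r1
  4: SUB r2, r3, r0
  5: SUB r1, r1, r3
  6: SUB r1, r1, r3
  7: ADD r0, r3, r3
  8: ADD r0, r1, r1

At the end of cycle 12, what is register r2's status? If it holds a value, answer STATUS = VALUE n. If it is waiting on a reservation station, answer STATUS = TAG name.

STATUS = VALUE 1

c1: issue SUB r1<-Add1 | r0:7,r1:Add1,r2:2,r3:8
c2: issue ADD r2<-Add2 | r0:7,r1:Add1,r2:Add2,r3:8
c3: CDB Add1=4; issue SUB r2<-Add1 | r0:7,r1:4,r2:Add1,r3:8
c4: CDB Add2=10; issue ADD r0<-Add2 | r0:Add2,r1:4,r2:Add1,r3:8
c5: CDB Add1=3; issue SUB r2<-Add1 | r0:Add2,r1:4,r2:Add1,r3:8
c6: issue SUB r1<-Add3 | r0:Add2,r1:Add3,r2:Add1,r3:8
c7: CDB Add2=7; issue SUB r1<-Add2 | r0:7,r1:Add2,r2:Add1,r3:8
c8: CDB Add3=-4; issue ADD r0<-Add3 | r0:Add3,r1:Add2,r2:Add1,r3:8
c9: CDB Add1=1; issue ADD r0<-Add1 | r0:Add1,r1:Add2,r2:1,r3:8
c10: CDB Add2=-12 | r0:Add1,r1:-12,r2:1,r3:8
c11: CDB Add3=16 | r0:Add1,r1:-12,r2:1,r3:8
c12: CDB Add1=-24 | r0:-24,r1:-12,r2:1,r3:8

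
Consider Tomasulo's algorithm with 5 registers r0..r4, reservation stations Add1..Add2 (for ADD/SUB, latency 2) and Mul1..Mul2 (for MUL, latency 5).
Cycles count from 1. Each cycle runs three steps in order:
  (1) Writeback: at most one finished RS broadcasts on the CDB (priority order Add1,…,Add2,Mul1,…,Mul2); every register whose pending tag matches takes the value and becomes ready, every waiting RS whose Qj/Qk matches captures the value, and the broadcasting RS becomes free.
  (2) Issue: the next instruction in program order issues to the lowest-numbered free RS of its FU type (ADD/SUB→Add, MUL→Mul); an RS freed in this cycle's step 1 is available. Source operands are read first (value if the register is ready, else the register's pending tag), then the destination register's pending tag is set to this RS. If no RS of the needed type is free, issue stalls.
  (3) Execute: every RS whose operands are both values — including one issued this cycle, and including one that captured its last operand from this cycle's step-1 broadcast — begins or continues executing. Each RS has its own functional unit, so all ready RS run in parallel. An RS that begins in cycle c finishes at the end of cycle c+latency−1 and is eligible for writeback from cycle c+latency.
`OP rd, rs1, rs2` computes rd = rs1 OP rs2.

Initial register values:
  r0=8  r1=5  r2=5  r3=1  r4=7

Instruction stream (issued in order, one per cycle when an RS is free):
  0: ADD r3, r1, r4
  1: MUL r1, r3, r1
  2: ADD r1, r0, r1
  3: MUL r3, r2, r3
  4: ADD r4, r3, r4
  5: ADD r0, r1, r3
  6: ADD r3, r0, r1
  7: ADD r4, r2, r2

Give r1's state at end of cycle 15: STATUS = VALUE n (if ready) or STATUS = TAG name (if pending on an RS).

c1: issue ADD r3<-Add1 | r0:8,r1:5,r2:5,r3:Add1,r4:7
c2: issue MUL r1<-Mul1 | r0:8,r1:Mul1,r2:5,r3:Add1,r4:7
c3: CDB Add1=12; issue ADD r1<-Add1 | r0:8,r1:Add1,r2:5,r3:12,r4:7
c4: issue MUL r3<-Mul2 | r0:8,r1:Add1,r2:5,r3:Mul2,r4:7
c5: issue ADD r4<-Add2 | r0:8,r1:Add1,r2:5,r3:Mul2,r4:Add2
c6: stall | r0:8,r1:Add1,r2:5,r3:Mul2,r4:Add2
c7: stall | r0:8,r1:Add1,r2:5,r3:Mul2,r4:Add2
c8: CDB Mul1=60; stall | r0:8,r1:Add1,r2:5,r3:Mul2,r4:Add2
c9: CDB Mul2=60; stall | r0:8,r1:Add1,r2:5,r3:60,r4:Add2
c10: CDB Add1=68; issue ADD r0<-Add1 | r0:Add1,r1:68,r2:5,r3:60,r4:Add2
c11: CDB Add2=67; issue ADD r3<-Add2 | r0:Add1,r1:68,r2:5,r3:Add2,r4:67
c12: CDB Add1=128; issue ADD r4<-Add1 | r0:128,r1:68,r2:5,r3:Add2,r4:Add1
c13: - | r0:128,r1:68,r2:5,r3:Add2,r4:Add1
c14: CDB Add1=10 | r0:128,r1:68,r2:5,r3:Add2,r4:10
c15: CDB Add2=196 | r0:128,r1:68,r2:5,r3:196,r4:10

STATUS = VALUE 68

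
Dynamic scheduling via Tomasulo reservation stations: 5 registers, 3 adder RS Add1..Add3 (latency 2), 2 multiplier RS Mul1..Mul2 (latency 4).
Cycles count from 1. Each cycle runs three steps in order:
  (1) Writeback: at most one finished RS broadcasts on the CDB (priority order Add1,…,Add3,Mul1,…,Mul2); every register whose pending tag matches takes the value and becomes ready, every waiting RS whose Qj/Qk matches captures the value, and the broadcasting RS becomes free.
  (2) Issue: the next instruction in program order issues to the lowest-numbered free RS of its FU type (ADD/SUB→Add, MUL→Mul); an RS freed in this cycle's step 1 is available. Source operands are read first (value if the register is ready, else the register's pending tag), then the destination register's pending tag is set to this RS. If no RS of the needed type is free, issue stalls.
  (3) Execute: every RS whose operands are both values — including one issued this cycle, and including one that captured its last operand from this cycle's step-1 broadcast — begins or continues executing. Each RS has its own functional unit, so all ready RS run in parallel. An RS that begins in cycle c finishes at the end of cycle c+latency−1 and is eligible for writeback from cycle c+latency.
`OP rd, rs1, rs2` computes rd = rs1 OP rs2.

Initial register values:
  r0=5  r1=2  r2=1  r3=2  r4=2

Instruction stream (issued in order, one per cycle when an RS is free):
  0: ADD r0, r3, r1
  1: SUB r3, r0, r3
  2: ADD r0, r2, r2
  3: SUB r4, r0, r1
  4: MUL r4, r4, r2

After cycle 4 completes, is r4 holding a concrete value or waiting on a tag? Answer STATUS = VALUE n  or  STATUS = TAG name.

c1: issue ADD r0<-Add1 | r0:Add1,r1:2,r2:1,r3:2,r4:2
c2: issue SUB r3<-Add2 | r0:Add1,r1:2,r2:1,r3:Add2,r4:2
c3: CDB Add1=4; issue ADD r0<-Add1 | r0:Add1,r1:2,r2:1,r3:Add2,r4:2
c4: issue SUB r4<-Add3 | r0:Add1,r1:2,r2:1,r3:Add2,r4:Add3

STATUS = TAG Add3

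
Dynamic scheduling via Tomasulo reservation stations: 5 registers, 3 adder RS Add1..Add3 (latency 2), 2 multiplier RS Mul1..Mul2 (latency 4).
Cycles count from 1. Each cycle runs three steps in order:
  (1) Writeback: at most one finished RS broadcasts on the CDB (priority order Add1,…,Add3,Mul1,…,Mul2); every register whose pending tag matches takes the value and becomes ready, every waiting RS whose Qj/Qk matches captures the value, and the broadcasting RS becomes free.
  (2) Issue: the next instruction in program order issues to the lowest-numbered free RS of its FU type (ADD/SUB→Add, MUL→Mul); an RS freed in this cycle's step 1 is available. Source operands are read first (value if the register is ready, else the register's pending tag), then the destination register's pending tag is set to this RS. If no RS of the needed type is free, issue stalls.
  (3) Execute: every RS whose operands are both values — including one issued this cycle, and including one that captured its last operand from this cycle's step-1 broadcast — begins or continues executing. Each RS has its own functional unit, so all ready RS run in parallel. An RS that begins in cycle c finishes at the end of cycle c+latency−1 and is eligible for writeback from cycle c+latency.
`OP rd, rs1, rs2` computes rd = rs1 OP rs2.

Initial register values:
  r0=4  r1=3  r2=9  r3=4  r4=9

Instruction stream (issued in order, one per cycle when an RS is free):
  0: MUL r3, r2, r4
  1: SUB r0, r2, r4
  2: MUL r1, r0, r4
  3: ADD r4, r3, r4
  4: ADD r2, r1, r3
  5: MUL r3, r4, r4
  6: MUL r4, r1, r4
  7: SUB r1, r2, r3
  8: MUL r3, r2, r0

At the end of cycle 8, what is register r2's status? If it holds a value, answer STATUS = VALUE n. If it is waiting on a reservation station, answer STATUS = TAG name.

STATUS = TAG Add2

  c1: issue MUL r3<-Mul1  regs: r0:4,r1:3,r2:9,r3:Mul1,r4:9
  c2: issue SUB r0<-Add1  regs: r0:Add1,r1:3,r2:9,r3:Mul1,r4:9
  c3: issue MUL r1<-Mul2  regs: r0:Add1,r1:Mul2,r2:9,r3:Mul1,r4:9
  c4: CDB Add1=0; issue ADD r4<-Add1  regs: r0:0,r1:Mul2,r2:9,r3:Mul1,r4:Add1
  c5: CDB Mul1=81; issue ADD r2<-Add2  regs: r0:0,r1:Mul2,r2:Add2,r3:81,r4:Add1
  c6: issue MUL r3<-Mul1  regs: r0:0,r1:Mul2,r2:Add2,r3:Mul1,r4:Add1
  c7: CDB Add1=90; stall  regs: r0:0,r1:Mul2,r2:Add2,r3:Mul1,r4:90
  c8: CDB Mul2=0; issue MUL r4<-Mul2  regs: r0:0,r1:0,r2:Add2,r3:Mul1,r4:Mul2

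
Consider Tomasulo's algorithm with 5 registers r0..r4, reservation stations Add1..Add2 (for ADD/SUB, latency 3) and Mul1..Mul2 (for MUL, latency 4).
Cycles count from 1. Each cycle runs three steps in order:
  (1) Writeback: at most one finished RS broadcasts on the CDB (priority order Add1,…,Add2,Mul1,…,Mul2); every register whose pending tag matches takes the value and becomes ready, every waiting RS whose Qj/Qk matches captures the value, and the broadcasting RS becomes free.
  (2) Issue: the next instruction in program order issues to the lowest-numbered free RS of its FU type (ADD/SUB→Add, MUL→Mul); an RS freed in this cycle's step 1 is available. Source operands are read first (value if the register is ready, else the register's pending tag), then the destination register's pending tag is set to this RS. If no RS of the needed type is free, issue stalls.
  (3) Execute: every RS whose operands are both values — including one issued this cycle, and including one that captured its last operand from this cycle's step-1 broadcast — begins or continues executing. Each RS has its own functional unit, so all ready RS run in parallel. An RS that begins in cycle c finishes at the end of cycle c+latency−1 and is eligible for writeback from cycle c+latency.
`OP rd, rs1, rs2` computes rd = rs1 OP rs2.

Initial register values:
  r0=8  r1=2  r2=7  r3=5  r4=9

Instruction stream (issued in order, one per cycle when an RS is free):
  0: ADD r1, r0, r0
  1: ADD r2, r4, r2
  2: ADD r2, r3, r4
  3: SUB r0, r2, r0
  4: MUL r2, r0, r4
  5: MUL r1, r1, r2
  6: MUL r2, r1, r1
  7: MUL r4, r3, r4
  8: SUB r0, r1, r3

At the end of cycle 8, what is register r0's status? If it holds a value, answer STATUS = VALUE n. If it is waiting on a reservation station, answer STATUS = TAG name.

STATUS = TAG Add2

c1: issue ADD r1<-Add1 | r0:8,r1:Add1,r2:7,r3:5,r4:9
c2: issue ADD r2<-Add2 | r0:8,r1:Add1,r2:Add2,r3:5,r4:9
c3: stall | r0:8,r1:Add1,r2:Add2,r3:5,r4:9
c4: CDB Add1=16; issue ADD r2<-Add1 | r0:8,r1:16,r2:Add1,r3:5,r4:9
c5: CDB Add2=16; issue SUB r0<-Add2 | r0:Add2,r1:16,r2:Add1,r3:5,r4:9
c6: issue MUL r2<-Mul1 | r0:Add2,r1:16,r2:Mul1,r3:5,r4:9
c7: CDB Add1=14; issue MUL r1<-Mul2 | r0:Add2,r1:Mul2,r2:Mul1,r3:5,r4:9
c8: stall | r0:Add2,r1:Mul2,r2:Mul1,r3:5,r4:9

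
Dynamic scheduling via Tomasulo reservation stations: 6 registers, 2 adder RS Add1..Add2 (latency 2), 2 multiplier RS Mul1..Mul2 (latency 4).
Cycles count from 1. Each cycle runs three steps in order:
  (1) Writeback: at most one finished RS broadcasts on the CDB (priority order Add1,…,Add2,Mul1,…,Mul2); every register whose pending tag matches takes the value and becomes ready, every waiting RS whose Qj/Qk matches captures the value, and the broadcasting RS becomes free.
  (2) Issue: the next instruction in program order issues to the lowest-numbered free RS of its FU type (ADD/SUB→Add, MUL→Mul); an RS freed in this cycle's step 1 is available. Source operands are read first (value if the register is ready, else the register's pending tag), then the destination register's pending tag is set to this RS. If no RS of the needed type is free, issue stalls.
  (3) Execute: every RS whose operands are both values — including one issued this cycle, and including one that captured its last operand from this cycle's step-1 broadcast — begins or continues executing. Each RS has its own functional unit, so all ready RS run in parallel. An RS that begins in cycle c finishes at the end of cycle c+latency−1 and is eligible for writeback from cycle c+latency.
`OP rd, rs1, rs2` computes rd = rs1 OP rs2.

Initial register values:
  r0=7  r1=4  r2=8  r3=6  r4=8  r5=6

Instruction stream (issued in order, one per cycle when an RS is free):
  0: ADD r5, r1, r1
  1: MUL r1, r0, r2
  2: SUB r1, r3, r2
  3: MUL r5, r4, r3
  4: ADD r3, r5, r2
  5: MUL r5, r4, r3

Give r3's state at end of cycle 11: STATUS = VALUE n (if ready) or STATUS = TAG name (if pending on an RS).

  c1: issue ADD r5<-Add1  regs: r0:7,r1:4,r2:8,r3:6,r4:8,r5:Add1
  c2: issue MUL r1<-Mul1  regs: r0:7,r1:Mul1,r2:8,r3:6,r4:8,r5:Add1
  c3: CDB Add1=8; issue SUB r1<-Add1  regs: r0:7,r1:Add1,r2:8,r3:6,r4:8,r5:8
  c4: issue MUL r5<-Mul2  regs: r0:7,r1:Add1,r2:8,r3:6,r4:8,r5:Mul2
  c5: CDB Add1=-2; issue ADD r3<-Add1  regs: r0:7,r1:-2,r2:8,r3:Add1,r4:8,r5:Mul2
  c6: CDB Mul1=56; issue MUL r5<-Mul1  regs: r0:7,r1:-2,r2:8,r3:Add1,r4:8,r5:Mul1
  c7: -  regs: r0:7,r1:-2,r2:8,r3:Add1,r4:8,r5:Mul1
  c8: CDB Mul2=48  regs: r0:7,r1:-2,r2:8,r3:Add1,r4:8,r5:Mul1
  c9: -  regs: r0:7,r1:-2,r2:8,r3:Add1,r4:8,r5:Mul1
  c10: CDB Add1=56  regs: r0:7,r1:-2,r2:8,r3:56,r4:8,r5:Mul1
  c11: -  regs: r0:7,r1:-2,r2:8,r3:56,r4:8,r5:Mul1

STATUS = VALUE 56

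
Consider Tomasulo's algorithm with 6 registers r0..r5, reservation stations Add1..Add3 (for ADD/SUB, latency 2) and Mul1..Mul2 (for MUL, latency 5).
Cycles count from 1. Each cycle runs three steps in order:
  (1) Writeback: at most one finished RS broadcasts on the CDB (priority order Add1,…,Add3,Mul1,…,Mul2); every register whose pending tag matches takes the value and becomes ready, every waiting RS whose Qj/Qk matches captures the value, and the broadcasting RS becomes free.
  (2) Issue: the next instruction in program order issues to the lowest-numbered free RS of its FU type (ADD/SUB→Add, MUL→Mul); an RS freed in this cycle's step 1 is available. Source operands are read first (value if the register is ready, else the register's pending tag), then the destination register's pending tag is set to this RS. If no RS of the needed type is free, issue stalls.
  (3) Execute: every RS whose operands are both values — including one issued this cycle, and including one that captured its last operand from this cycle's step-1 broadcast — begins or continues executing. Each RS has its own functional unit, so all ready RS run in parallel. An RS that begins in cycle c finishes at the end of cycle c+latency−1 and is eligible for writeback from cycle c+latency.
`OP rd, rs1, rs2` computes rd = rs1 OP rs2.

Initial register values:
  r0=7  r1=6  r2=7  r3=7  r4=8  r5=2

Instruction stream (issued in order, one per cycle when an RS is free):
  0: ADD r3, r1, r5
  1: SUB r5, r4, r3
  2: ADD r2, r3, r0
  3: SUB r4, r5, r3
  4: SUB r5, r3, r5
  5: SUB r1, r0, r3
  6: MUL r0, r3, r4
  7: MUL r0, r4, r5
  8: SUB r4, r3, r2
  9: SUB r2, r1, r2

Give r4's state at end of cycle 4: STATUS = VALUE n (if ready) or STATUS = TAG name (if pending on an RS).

  c1: issue ADD r3<-Add1  regs: r0:7,r1:6,r2:7,r3:Add1,r4:8,r5:2
  c2: issue SUB r5<-Add2  regs: r0:7,r1:6,r2:7,r3:Add1,r4:8,r5:Add2
  c3: CDB Add1=8; issue ADD r2<-Add1  regs: r0:7,r1:6,r2:Add1,r3:8,r4:8,r5:Add2
  c4: issue SUB r4<-Add3  regs: r0:7,r1:6,r2:Add1,r3:8,r4:Add3,r5:Add2

STATUS = TAG Add3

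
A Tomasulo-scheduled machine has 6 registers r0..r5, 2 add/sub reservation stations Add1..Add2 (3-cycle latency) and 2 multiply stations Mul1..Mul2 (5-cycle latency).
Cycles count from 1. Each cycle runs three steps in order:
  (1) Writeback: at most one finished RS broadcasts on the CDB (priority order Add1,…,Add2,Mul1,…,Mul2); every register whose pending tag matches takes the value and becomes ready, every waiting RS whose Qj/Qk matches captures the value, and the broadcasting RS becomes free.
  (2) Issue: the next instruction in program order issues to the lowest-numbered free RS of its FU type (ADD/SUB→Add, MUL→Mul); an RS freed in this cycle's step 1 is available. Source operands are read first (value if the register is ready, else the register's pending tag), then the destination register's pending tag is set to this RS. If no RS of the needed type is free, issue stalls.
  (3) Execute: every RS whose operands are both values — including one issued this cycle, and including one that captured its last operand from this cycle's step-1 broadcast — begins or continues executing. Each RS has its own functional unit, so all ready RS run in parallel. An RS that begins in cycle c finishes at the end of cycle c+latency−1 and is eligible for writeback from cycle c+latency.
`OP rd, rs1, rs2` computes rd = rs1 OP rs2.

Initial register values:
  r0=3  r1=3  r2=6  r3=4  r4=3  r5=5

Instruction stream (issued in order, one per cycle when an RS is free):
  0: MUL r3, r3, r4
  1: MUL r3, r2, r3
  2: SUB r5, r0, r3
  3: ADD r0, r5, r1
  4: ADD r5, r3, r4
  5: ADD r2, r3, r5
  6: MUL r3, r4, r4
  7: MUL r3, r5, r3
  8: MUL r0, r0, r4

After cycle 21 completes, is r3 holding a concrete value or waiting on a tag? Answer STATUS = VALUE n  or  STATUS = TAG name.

cycle 1: issue MUL r3<-Mul1 // r0:3,r1:3,r2:6,r3:Mul1,r4:3,r5:5
cycle 2: issue MUL r3<-Mul2 // r0:3,r1:3,r2:6,r3:Mul2,r4:3,r5:5
cycle 3: issue SUB r5<-Add1 // r0:3,r1:3,r2:6,r3:Mul2,r4:3,r5:Add1
cycle 4: issue ADD r0<-Add2 // r0:Add2,r1:3,r2:6,r3:Mul2,r4:3,r5:Add1
cycle 5: stall // r0:Add2,r1:3,r2:6,r3:Mul2,r4:3,r5:Add1
cycle 6: CDB Mul1=12; stall // r0:Add2,r1:3,r2:6,r3:Mul2,r4:3,r5:Add1
cycle 7: stall // r0:Add2,r1:3,r2:6,r3:Mul2,r4:3,r5:Add1
cycle 8: stall // r0:Add2,r1:3,r2:6,r3:Mul2,r4:3,r5:Add1
cycle 9: stall // r0:Add2,r1:3,r2:6,r3:Mul2,r4:3,r5:Add1
cycle 10: stall // r0:Add2,r1:3,r2:6,r3:Mul2,r4:3,r5:Add1
cycle 11: CDB Mul2=72; stall // r0:Add2,r1:3,r2:6,r3:72,r4:3,r5:Add1
cycle 12: stall // r0:Add2,r1:3,r2:6,r3:72,r4:3,r5:Add1
cycle 13: stall // r0:Add2,r1:3,r2:6,r3:72,r4:3,r5:Add1
cycle 14: CDB Add1=-69; issue ADD r5<-Add1 // r0:Add2,r1:3,r2:6,r3:72,r4:3,r5:Add1
cycle 15: stall // r0:Add2,r1:3,r2:6,r3:72,r4:3,r5:Add1
cycle 16: stall // r0:Add2,r1:3,r2:6,r3:72,r4:3,r5:Add1
cycle 17: CDB Add1=75; issue ADD r2<-Add1 // r0:Add2,r1:3,r2:Add1,r3:72,r4:3,r5:75
cycle 18: CDB Add2=-66; issue MUL r3<-Mul1 // r0:-66,r1:3,r2:Add1,r3:Mul1,r4:3,r5:75
cycle 19: issue MUL r3<-Mul2 // r0:-66,r1:3,r2:Add1,r3:Mul2,r4:3,r5:75
cycle 20: CDB Add1=147; stall // r0:-66,r1:3,r2:147,r3:Mul2,r4:3,r5:75
cycle 21: stall // r0:-66,r1:3,r2:147,r3:Mul2,r4:3,r5:75

STATUS = TAG Mul2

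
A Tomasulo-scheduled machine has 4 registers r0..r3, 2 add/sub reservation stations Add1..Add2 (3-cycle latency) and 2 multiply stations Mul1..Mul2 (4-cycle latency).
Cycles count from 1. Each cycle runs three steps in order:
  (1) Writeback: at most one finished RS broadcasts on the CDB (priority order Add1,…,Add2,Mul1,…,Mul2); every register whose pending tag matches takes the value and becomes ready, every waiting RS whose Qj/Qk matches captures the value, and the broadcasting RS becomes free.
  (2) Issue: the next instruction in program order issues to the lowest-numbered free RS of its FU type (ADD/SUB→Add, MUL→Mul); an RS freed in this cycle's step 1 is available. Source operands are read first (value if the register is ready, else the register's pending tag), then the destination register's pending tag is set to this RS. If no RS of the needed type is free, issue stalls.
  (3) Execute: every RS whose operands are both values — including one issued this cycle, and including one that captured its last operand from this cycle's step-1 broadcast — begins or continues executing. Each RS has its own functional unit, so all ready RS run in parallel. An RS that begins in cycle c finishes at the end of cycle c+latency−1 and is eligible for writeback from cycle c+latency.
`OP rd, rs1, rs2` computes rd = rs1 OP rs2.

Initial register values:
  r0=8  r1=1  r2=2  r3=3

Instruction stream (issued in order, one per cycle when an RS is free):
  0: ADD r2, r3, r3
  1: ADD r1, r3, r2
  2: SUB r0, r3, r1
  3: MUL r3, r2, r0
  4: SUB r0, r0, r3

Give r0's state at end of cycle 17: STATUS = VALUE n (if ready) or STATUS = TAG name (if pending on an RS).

c1: issue ADD r2<-Add1 | r0:8,r1:1,r2:Add1,r3:3
c2: issue ADD r1<-Add2 | r0:8,r1:Add2,r2:Add1,r3:3
c3: stall | r0:8,r1:Add2,r2:Add1,r3:3
c4: CDB Add1=6; issue SUB r0<-Add1 | r0:Add1,r1:Add2,r2:6,r3:3
c5: issue MUL r3<-Mul1 | r0:Add1,r1:Add2,r2:6,r3:Mul1
c6: stall | r0:Add1,r1:Add2,r2:6,r3:Mul1
c7: CDB Add2=9; issue SUB r0<-Add2 | r0:Add2,r1:9,r2:6,r3:Mul1
c8: - | r0:Add2,r1:9,r2:6,r3:Mul1
c9: - | r0:Add2,r1:9,r2:6,r3:Mul1
c10: CDB Add1=-6 | r0:Add2,r1:9,r2:6,r3:Mul1
c11: - | r0:Add2,r1:9,r2:6,r3:Mul1
c12: - | r0:Add2,r1:9,r2:6,r3:Mul1
c13: - | r0:Add2,r1:9,r2:6,r3:Mul1
c14: CDB Mul1=-36 | r0:Add2,r1:9,r2:6,r3:-36
c15: - | r0:Add2,r1:9,r2:6,r3:-36
c16: - | r0:Add2,r1:9,r2:6,r3:-36
c17: CDB Add2=30 | r0:30,r1:9,r2:6,r3:-36

STATUS = VALUE 30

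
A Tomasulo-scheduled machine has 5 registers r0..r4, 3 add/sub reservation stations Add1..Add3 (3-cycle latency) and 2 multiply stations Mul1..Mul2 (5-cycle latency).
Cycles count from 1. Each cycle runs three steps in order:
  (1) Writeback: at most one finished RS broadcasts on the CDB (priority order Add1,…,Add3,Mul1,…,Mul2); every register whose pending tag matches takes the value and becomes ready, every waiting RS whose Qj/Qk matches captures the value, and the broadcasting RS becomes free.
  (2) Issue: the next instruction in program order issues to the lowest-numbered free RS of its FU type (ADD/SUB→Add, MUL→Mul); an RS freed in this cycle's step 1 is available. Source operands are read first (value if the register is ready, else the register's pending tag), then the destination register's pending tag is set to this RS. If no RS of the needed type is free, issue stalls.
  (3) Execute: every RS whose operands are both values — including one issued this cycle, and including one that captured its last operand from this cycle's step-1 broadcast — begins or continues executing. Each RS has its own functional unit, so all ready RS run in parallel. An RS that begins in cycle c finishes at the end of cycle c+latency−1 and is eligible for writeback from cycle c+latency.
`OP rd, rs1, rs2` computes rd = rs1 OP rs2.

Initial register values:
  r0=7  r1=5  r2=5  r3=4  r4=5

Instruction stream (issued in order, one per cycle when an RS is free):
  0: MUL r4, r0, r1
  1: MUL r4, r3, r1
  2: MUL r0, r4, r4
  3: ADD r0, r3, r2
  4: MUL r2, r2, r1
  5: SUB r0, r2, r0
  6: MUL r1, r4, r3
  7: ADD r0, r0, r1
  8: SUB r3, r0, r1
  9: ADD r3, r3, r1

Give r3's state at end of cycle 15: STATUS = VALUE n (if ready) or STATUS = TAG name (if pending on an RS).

STATUS = TAG Add3

cycle 1: issue MUL r4<-Mul1 // r0:7,r1:5,r2:5,r3:4,r4:Mul1
cycle 2: issue MUL r4<-Mul2 // r0:7,r1:5,r2:5,r3:4,r4:Mul2
cycle 3: stall // r0:7,r1:5,r2:5,r3:4,r4:Mul2
cycle 4: stall // r0:7,r1:5,r2:5,r3:4,r4:Mul2
cycle 5: stall // r0:7,r1:5,r2:5,r3:4,r4:Mul2
cycle 6: CDB Mul1=35; issue MUL r0<-Mul1 // r0:Mul1,r1:5,r2:5,r3:4,r4:Mul2
cycle 7: CDB Mul2=20; issue ADD r0<-Add1 // r0:Add1,r1:5,r2:5,r3:4,r4:20
cycle 8: issue MUL r2<-Mul2 // r0:Add1,r1:5,r2:Mul2,r3:4,r4:20
cycle 9: issue SUB r0<-Add2 // r0:Add2,r1:5,r2:Mul2,r3:4,r4:20
cycle 10: CDB Add1=9; stall // r0:Add2,r1:5,r2:Mul2,r3:4,r4:20
cycle 11: stall // r0:Add2,r1:5,r2:Mul2,r3:4,r4:20
cycle 12: CDB Mul1=400; issue MUL r1<-Mul1 // r0:Add2,r1:Mul1,r2:Mul2,r3:4,r4:20
cycle 13: CDB Mul2=25; issue ADD r0<-Add1 // r0:Add1,r1:Mul1,r2:25,r3:4,r4:20
cycle 14: issue SUB r3<-Add3 // r0:Add1,r1:Mul1,r2:25,r3:Add3,r4:20
cycle 15: stall // r0:Add1,r1:Mul1,r2:25,r3:Add3,r4:20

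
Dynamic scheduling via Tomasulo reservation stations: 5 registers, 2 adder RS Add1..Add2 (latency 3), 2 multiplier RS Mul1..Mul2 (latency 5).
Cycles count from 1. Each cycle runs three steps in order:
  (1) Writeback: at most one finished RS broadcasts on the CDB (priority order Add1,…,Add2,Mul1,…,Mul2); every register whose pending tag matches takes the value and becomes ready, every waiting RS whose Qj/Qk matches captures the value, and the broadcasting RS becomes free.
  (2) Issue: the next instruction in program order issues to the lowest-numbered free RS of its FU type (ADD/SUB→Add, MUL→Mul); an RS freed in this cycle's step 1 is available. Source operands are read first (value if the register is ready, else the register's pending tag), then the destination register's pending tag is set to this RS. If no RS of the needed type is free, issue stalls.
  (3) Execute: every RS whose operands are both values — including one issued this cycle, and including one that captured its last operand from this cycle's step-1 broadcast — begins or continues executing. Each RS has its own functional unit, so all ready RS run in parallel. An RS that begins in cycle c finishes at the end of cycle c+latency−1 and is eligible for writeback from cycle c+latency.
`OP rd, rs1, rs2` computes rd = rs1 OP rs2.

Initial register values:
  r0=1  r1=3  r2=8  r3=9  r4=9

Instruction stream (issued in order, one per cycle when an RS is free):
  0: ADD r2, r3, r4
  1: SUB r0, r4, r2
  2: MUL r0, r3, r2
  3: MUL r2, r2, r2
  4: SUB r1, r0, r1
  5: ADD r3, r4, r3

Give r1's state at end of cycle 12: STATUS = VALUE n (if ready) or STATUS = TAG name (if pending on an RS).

STATUS = VALUE 159

cycle 1: issue ADD r2<-Add1 // r0:1,r1:3,r2:Add1,r3:9,r4:9
cycle 2: issue SUB r0<-Add2 // r0:Add2,r1:3,r2:Add1,r3:9,r4:9
cycle 3: issue MUL r0<-Mul1 // r0:Mul1,r1:3,r2:Add1,r3:9,r4:9
cycle 4: CDB Add1=18; issue MUL r2<-Mul2 // r0:Mul1,r1:3,r2:Mul2,r3:9,r4:9
cycle 5: issue SUB r1<-Add1 // r0:Mul1,r1:Add1,r2:Mul2,r3:9,r4:9
cycle 6: stall // r0:Mul1,r1:Add1,r2:Mul2,r3:9,r4:9
cycle 7: CDB Add2=-9; issue ADD r3<-Add2 // r0:Mul1,r1:Add1,r2:Mul2,r3:Add2,r4:9
cycle 8: - // r0:Mul1,r1:Add1,r2:Mul2,r3:Add2,r4:9
cycle 9: CDB Mul1=162 // r0:162,r1:Add1,r2:Mul2,r3:Add2,r4:9
cycle 10: CDB Add2=18 // r0:162,r1:Add1,r2:Mul2,r3:18,r4:9
cycle 11: CDB Mul2=324 // r0:162,r1:Add1,r2:324,r3:18,r4:9
cycle 12: CDB Add1=159 // r0:162,r1:159,r2:324,r3:18,r4:9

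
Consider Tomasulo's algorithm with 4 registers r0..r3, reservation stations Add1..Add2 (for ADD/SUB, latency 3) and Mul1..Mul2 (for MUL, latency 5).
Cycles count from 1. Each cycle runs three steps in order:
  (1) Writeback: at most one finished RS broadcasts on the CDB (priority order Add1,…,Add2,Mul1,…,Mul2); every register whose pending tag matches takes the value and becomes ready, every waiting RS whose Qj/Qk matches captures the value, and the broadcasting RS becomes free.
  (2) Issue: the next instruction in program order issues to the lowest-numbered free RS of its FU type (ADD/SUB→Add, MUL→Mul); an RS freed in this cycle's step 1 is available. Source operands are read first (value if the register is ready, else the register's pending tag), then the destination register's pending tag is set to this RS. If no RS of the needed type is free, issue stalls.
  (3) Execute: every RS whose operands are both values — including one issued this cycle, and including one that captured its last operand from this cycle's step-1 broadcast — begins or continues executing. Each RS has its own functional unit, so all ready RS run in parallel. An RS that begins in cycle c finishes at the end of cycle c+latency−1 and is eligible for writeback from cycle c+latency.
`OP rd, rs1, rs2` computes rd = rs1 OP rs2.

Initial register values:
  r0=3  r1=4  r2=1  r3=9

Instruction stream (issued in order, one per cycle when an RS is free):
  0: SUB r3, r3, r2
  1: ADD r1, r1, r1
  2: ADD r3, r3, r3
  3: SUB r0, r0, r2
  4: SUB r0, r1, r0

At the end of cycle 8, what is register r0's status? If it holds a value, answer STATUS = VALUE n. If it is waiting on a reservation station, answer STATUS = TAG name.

  c1: issue SUB r3<-Add1  regs: r0:3,r1:4,r2:1,r3:Add1
  c2: issue ADD r1<-Add2  regs: r0:3,r1:Add2,r2:1,r3:Add1
  c3: stall  regs: r0:3,r1:Add2,r2:1,r3:Add1
  c4: CDB Add1=8; issue ADD r3<-Add1  regs: r0:3,r1:Add2,r2:1,r3:Add1
  c5: CDB Add2=8; issue SUB r0<-Add2  regs: r0:Add2,r1:8,r2:1,r3:Add1
  c6: stall  regs: r0:Add2,r1:8,r2:1,r3:Add1
  c7: CDB Add1=16; issue SUB r0<-Add1  regs: r0:Add1,r1:8,r2:1,r3:16
  c8: CDB Add2=2  regs: r0:Add1,r1:8,r2:1,r3:16

STATUS = TAG Add1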